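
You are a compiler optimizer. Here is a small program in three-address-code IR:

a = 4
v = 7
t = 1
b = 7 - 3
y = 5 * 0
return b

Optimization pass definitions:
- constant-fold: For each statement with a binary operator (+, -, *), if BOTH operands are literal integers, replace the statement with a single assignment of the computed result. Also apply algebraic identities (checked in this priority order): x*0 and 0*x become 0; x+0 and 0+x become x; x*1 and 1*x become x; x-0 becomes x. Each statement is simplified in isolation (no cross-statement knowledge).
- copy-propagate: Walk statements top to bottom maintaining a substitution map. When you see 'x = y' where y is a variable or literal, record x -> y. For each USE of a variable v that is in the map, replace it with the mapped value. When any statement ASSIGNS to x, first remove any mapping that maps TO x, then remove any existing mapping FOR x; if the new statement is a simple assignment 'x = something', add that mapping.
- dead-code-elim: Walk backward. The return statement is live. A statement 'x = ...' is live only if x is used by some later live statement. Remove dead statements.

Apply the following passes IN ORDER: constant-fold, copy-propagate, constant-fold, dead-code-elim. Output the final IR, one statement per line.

Initial IR:
  a = 4
  v = 7
  t = 1
  b = 7 - 3
  y = 5 * 0
  return b
After constant-fold (6 stmts):
  a = 4
  v = 7
  t = 1
  b = 4
  y = 0
  return b
After copy-propagate (6 stmts):
  a = 4
  v = 7
  t = 1
  b = 4
  y = 0
  return 4
After constant-fold (6 stmts):
  a = 4
  v = 7
  t = 1
  b = 4
  y = 0
  return 4
After dead-code-elim (1 stmts):
  return 4

Answer: return 4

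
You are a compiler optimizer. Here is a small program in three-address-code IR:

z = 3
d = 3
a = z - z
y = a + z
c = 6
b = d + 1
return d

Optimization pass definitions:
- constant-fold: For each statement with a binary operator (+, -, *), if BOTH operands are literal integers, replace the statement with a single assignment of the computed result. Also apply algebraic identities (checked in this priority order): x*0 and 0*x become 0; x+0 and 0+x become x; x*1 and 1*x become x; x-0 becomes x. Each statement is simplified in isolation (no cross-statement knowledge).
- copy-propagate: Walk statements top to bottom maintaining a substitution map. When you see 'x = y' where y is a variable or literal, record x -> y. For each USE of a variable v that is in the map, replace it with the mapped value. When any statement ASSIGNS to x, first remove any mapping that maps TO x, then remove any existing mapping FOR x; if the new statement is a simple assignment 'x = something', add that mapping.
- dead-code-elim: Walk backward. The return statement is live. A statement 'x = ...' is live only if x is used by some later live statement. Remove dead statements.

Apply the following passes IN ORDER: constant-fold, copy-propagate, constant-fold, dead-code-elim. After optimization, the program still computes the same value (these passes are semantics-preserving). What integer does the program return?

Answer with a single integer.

Answer: 3

Derivation:
Initial IR:
  z = 3
  d = 3
  a = z - z
  y = a + z
  c = 6
  b = d + 1
  return d
After constant-fold (7 stmts):
  z = 3
  d = 3
  a = z - z
  y = a + z
  c = 6
  b = d + 1
  return d
After copy-propagate (7 stmts):
  z = 3
  d = 3
  a = 3 - 3
  y = a + 3
  c = 6
  b = 3 + 1
  return 3
After constant-fold (7 stmts):
  z = 3
  d = 3
  a = 0
  y = a + 3
  c = 6
  b = 4
  return 3
After dead-code-elim (1 stmts):
  return 3
Evaluate:
  z = 3  =>  z = 3
  d = 3  =>  d = 3
  a = z - z  =>  a = 0
  y = a + z  =>  y = 3
  c = 6  =>  c = 6
  b = d + 1  =>  b = 4
  return d = 3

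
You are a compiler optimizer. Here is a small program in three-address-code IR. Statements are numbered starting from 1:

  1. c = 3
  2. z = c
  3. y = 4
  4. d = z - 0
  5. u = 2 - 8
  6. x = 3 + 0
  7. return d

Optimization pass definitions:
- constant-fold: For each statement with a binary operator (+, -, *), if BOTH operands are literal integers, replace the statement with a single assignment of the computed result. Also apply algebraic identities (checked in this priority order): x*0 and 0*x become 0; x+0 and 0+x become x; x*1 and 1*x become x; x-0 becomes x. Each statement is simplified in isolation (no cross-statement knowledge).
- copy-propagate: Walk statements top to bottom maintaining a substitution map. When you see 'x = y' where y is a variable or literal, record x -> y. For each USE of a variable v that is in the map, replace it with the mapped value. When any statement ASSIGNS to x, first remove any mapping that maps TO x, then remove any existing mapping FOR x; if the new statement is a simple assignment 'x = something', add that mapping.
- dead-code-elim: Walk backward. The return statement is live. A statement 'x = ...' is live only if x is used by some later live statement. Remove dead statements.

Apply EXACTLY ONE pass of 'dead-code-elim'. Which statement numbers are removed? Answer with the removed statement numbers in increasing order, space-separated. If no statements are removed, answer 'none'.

Backward liveness scan:
Stmt 1 'c = 3': KEEP (c is live); live-in = []
Stmt 2 'z = c': KEEP (z is live); live-in = ['c']
Stmt 3 'y = 4': DEAD (y not in live set ['z'])
Stmt 4 'd = z - 0': KEEP (d is live); live-in = ['z']
Stmt 5 'u = 2 - 8': DEAD (u not in live set ['d'])
Stmt 6 'x = 3 + 0': DEAD (x not in live set ['d'])
Stmt 7 'return d': KEEP (return); live-in = ['d']
Removed statement numbers: [3, 5, 6]
Surviving IR:
  c = 3
  z = c
  d = z - 0
  return d

Answer: 3 5 6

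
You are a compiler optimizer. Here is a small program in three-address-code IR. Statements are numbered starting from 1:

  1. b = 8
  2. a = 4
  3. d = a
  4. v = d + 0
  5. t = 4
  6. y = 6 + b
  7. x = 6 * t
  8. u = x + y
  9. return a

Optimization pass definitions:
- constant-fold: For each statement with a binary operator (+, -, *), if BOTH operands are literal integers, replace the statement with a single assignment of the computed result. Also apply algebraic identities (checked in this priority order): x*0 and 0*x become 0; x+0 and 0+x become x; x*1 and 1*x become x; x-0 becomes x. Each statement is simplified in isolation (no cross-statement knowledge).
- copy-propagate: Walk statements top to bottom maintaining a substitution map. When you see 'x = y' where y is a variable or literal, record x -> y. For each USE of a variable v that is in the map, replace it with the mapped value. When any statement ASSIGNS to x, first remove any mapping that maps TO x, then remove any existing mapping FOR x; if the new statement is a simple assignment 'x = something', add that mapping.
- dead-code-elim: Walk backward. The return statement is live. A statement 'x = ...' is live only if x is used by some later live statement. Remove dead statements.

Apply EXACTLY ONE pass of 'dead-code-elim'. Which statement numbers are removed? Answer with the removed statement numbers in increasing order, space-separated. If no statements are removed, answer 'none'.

Answer: 1 3 4 5 6 7 8

Derivation:
Backward liveness scan:
Stmt 1 'b = 8': DEAD (b not in live set [])
Stmt 2 'a = 4': KEEP (a is live); live-in = []
Stmt 3 'd = a': DEAD (d not in live set ['a'])
Stmt 4 'v = d + 0': DEAD (v not in live set ['a'])
Stmt 5 't = 4': DEAD (t not in live set ['a'])
Stmt 6 'y = 6 + b': DEAD (y not in live set ['a'])
Stmt 7 'x = 6 * t': DEAD (x not in live set ['a'])
Stmt 8 'u = x + y': DEAD (u not in live set ['a'])
Stmt 9 'return a': KEEP (return); live-in = ['a']
Removed statement numbers: [1, 3, 4, 5, 6, 7, 8]
Surviving IR:
  a = 4
  return a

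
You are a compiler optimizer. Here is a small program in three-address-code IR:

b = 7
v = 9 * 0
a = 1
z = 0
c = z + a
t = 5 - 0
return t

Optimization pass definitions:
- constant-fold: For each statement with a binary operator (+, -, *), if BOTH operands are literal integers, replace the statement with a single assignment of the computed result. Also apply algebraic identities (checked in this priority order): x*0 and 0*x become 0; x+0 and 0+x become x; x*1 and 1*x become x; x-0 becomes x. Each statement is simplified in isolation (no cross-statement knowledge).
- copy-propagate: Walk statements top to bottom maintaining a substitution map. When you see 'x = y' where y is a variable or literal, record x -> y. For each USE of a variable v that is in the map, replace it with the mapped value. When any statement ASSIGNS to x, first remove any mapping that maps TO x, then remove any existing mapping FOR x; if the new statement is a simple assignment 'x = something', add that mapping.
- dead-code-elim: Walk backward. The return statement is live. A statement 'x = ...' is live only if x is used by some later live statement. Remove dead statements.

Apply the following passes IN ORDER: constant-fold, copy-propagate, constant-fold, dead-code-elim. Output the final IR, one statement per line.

Initial IR:
  b = 7
  v = 9 * 0
  a = 1
  z = 0
  c = z + a
  t = 5 - 0
  return t
After constant-fold (7 stmts):
  b = 7
  v = 0
  a = 1
  z = 0
  c = z + a
  t = 5
  return t
After copy-propagate (7 stmts):
  b = 7
  v = 0
  a = 1
  z = 0
  c = 0 + 1
  t = 5
  return 5
After constant-fold (7 stmts):
  b = 7
  v = 0
  a = 1
  z = 0
  c = 1
  t = 5
  return 5
After dead-code-elim (1 stmts):
  return 5

Answer: return 5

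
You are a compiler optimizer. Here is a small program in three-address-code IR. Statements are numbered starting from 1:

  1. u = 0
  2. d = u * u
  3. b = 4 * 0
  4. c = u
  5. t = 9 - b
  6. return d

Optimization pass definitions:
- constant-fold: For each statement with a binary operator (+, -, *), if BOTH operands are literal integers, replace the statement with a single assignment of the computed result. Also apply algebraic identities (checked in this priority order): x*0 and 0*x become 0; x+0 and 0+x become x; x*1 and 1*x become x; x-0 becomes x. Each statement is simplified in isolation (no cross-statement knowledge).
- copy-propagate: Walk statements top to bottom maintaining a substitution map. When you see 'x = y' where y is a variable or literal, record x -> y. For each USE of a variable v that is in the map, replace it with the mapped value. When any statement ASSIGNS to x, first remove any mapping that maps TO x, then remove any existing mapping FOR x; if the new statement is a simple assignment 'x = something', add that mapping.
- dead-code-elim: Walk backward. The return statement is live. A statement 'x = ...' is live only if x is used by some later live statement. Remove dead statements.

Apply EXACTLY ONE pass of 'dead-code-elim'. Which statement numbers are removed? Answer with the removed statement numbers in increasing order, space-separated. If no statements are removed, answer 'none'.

Answer: 3 4 5

Derivation:
Backward liveness scan:
Stmt 1 'u = 0': KEEP (u is live); live-in = []
Stmt 2 'd = u * u': KEEP (d is live); live-in = ['u']
Stmt 3 'b = 4 * 0': DEAD (b not in live set ['d'])
Stmt 4 'c = u': DEAD (c not in live set ['d'])
Stmt 5 't = 9 - b': DEAD (t not in live set ['d'])
Stmt 6 'return d': KEEP (return); live-in = ['d']
Removed statement numbers: [3, 4, 5]
Surviving IR:
  u = 0
  d = u * u
  return d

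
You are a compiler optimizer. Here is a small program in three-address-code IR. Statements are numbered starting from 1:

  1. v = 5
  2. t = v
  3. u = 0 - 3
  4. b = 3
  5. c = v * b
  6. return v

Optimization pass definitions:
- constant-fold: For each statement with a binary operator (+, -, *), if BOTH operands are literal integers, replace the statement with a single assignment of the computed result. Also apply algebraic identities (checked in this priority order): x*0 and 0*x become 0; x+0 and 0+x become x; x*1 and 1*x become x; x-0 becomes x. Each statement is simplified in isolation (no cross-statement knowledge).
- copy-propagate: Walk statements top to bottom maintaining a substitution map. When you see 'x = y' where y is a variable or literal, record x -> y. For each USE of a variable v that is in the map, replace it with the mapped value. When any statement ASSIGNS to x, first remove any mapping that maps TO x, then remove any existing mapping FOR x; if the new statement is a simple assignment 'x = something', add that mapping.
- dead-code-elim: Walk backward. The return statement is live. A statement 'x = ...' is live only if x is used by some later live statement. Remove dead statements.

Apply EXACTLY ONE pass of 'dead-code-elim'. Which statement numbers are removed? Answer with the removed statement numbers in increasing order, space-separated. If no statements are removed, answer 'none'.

Backward liveness scan:
Stmt 1 'v = 5': KEEP (v is live); live-in = []
Stmt 2 't = v': DEAD (t not in live set ['v'])
Stmt 3 'u = 0 - 3': DEAD (u not in live set ['v'])
Stmt 4 'b = 3': DEAD (b not in live set ['v'])
Stmt 5 'c = v * b': DEAD (c not in live set ['v'])
Stmt 6 'return v': KEEP (return); live-in = ['v']
Removed statement numbers: [2, 3, 4, 5]
Surviving IR:
  v = 5
  return v

Answer: 2 3 4 5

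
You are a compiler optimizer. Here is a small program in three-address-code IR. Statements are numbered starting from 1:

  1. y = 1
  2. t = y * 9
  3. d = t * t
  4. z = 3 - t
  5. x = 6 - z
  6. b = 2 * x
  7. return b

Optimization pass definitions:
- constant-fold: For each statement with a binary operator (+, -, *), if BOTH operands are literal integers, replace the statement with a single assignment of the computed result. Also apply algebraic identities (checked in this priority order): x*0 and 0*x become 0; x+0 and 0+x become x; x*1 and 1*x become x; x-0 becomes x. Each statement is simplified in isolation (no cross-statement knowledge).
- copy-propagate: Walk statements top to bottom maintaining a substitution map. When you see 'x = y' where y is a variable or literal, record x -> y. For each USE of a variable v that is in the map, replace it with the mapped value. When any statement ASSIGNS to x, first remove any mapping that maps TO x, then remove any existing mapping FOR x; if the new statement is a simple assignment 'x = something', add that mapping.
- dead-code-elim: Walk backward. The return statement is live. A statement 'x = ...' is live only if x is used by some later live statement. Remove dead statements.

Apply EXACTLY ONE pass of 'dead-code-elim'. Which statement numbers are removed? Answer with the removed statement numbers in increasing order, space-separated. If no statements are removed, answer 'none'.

Backward liveness scan:
Stmt 1 'y = 1': KEEP (y is live); live-in = []
Stmt 2 't = y * 9': KEEP (t is live); live-in = ['y']
Stmt 3 'd = t * t': DEAD (d not in live set ['t'])
Stmt 4 'z = 3 - t': KEEP (z is live); live-in = ['t']
Stmt 5 'x = 6 - z': KEEP (x is live); live-in = ['z']
Stmt 6 'b = 2 * x': KEEP (b is live); live-in = ['x']
Stmt 7 'return b': KEEP (return); live-in = ['b']
Removed statement numbers: [3]
Surviving IR:
  y = 1
  t = y * 9
  z = 3 - t
  x = 6 - z
  b = 2 * x
  return b

Answer: 3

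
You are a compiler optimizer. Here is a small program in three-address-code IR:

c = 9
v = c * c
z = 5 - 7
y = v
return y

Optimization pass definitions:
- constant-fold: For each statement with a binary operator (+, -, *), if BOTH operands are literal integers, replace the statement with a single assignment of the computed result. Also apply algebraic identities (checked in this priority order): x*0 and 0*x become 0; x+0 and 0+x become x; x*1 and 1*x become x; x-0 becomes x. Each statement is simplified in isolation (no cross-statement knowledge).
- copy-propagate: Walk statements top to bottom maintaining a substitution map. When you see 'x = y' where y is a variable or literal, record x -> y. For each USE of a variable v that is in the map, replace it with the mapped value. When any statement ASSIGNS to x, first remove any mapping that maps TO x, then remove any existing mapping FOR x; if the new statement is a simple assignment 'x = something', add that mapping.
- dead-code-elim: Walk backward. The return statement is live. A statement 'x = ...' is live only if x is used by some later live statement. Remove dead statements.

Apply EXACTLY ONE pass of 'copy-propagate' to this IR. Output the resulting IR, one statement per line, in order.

Applying copy-propagate statement-by-statement:
  [1] c = 9  (unchanged)
  [2] v = c * c  -> v = 9 * 9
  [3] z = 5 - 7  (unchanged)
  [4] y = v  (unchanged)
  [5] return y  -> return v
Result (5 stmts):
  c = 9
  v = 9 * 9
  z = 5 - 7
  y = v
  return v

Answer: c = 9
v = 9 * 9
z = 5 - 7
y = v
return v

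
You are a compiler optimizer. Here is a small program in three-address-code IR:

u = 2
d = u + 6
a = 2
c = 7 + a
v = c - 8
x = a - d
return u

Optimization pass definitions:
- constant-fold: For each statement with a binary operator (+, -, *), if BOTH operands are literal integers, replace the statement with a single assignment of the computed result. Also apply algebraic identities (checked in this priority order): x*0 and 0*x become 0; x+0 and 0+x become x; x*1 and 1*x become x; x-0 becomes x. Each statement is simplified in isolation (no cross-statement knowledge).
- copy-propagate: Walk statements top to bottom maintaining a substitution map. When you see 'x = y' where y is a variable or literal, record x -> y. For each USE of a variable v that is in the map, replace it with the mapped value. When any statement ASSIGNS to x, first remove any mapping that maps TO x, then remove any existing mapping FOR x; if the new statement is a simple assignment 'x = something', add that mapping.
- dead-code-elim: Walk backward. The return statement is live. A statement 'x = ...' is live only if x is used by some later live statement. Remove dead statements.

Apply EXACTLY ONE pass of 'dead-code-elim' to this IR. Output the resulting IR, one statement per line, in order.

Answer: u = 2
return u

Derivation:
Applying dead-code-elim statement-by-statement:
  [7] return u  -> KEEP (return); live=['u']
  [6] x = a - d  -> DEAD (x not live)
  [5] v = c - 8  -> DEAD (v not live)
  [4] c = 7 + a  -> DEAD (c not live)
  [3] a = 2  -> DEAD (a not live)
  [2] d = u + 6  -> DEAD (d not live)
  [1] u = 2  -> KEEP; live=[]
Result (2 stmts):
  u = 2
  return u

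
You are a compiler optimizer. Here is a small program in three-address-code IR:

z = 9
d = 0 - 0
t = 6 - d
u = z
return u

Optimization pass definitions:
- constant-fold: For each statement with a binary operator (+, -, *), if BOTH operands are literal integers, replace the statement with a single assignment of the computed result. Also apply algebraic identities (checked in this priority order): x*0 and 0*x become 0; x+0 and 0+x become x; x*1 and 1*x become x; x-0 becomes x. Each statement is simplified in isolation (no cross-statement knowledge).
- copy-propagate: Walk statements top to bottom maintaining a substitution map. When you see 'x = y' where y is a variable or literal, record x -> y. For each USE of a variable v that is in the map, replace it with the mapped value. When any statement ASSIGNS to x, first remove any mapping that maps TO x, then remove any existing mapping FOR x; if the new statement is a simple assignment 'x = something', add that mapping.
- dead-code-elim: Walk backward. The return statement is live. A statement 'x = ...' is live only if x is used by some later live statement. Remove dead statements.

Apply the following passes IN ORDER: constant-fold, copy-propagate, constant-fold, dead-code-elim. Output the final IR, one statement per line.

Initial IR:
  z = 9
  d = 0 - 0
  t = 6 - d
  u = z
  return u
After constant-fold (5 stmts):
  z = 9
  d = 0
  t = 6 - d
  u = z
  return u
After copy-propagate (5 stmts):
  z = 9
  d = 0
  t = 6 - 0
  u = 9
  return 9
After constant-fold (5 stmts):
  z = 9
  d = 0
  t = 6
  u = 9
  return 9
After dead-code-elim (1 stmts):
  return 9

Answer: return 9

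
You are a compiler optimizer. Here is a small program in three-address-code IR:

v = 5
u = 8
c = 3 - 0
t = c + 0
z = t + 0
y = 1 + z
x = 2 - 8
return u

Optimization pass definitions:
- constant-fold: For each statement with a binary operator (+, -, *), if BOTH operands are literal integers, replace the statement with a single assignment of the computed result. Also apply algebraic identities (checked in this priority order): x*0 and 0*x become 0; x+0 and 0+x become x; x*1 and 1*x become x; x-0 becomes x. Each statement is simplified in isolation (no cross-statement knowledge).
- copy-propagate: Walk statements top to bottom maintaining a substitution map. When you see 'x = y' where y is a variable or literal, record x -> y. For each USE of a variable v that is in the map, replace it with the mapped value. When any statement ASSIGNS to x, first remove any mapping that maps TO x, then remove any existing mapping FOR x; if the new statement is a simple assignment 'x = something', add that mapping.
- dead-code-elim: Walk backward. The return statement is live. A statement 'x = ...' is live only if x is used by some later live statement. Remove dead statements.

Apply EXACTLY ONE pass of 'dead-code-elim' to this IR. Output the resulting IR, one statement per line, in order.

Answer: u = 8
return u

Derivation:
Applying dead-code-elim statement-by-statement:
  [8] return u  -> KEEP (return); live=['u']
  [7] x = 2 - 8  -> DEAD (x not live)
  [6] y = 1 + z  -> DEAD (y not live)
  [5] z = t + 0  -> DEAD (z not live)
  [4] t = c + 0  -> DEAD (t not live)
  [3] c = 3 - 0  -> DEAD (c not live)
  [2] u = 8  -> KEEP; live=[]
  [1] v = 5  -> DEAD (v not live)
Result (2 stmts):
  u = 8
  return u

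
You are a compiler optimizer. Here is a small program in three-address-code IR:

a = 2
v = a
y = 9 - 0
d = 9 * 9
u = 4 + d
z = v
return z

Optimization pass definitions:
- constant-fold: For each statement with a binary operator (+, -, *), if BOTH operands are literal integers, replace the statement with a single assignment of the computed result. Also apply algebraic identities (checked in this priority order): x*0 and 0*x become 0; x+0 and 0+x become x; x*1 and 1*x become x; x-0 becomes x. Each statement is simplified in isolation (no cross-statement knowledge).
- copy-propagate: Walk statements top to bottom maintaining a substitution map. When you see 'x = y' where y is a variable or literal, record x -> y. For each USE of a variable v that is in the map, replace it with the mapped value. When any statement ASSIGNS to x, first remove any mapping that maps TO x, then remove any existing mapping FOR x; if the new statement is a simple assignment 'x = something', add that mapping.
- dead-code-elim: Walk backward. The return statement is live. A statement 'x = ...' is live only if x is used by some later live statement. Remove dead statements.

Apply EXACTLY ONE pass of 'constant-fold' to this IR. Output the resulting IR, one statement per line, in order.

Applying constant-fold statement-by-statement:
  [1] a = 2  (unchanged)
  [2] v = a  (unchanged)
  [3] y = 9 - 0  -> y = 9
  [4] d = 9 * 9  -> d = 81
  [5] u = 4 + d  (unchanged)
  [6] z = v  (unchanged)
  [7] return z  (unchanged)
Result (7 stmts):
  a = 2
  v = a
  y = 9
  d = 81
  u = 4 + d
  z = v
  return z

Answer: a = 2
v = a
y = 9
d = 81
u = 4 + d
z = v
return z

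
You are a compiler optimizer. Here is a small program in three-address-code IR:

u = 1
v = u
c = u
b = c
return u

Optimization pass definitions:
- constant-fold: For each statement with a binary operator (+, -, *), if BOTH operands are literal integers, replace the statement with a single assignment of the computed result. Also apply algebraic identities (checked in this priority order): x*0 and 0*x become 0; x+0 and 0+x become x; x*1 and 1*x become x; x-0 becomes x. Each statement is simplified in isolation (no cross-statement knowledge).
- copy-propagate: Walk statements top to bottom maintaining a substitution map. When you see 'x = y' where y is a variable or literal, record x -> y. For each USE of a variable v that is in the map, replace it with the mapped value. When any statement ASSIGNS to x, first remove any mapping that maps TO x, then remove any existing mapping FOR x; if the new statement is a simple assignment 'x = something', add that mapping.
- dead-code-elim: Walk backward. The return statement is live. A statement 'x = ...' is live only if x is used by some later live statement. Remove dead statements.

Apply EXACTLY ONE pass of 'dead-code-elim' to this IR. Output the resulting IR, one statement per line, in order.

Answer: u = 1
return u

Derivation:
Applying dead-code-elim statement-by-statement:
  [5] return u  -> KEEP (return); live=['u']
  [4] b = c  -> DEAD (b not live)
  [3] c = u  -> DEAD (c not live)
  [2] v = u  -> DEAD (v not live)
  [1] u = 1  -> KEEP; live=[]
Result (2 stmts):
  u = 1
  return u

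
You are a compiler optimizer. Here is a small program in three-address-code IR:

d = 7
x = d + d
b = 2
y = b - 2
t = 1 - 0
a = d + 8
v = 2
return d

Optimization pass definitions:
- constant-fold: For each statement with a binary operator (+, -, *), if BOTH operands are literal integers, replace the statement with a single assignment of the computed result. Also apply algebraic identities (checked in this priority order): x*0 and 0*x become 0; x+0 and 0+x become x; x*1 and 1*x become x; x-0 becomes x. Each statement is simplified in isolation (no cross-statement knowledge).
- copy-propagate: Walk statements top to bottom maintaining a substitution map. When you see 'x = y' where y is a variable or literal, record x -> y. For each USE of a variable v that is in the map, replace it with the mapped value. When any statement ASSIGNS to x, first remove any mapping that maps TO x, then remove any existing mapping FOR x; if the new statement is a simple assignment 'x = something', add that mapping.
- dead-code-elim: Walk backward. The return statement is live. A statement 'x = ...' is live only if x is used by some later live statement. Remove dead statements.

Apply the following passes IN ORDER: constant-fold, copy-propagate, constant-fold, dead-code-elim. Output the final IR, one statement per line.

Initial IR:
  d = 7
  x = d + d
  b = 2
  y = b - 2
  t = 1 - 0
  a = d + 8
  v = 2
  return d
After constant-fold (8 stmts):
  d = 7
  x = d + d
  b = 2
  y = b - 2
  t = 1
  a = d + 8
  v = 2
  return d
After copy-propagate (8 stmts):
  d = 7
  x = 7 + 7
  b = 2
  y = 2 - 2
  t = 1
  a = 7 + 8
  v = 2
  return 7
After constant-fold (8 stmts):
  d = 7
  x = 14
  b = 2
  y = 0
  t = 1
  a = 15
  v = 2
  return 7
After dead-code-elim (1 stmts):
  return 7

Answer: return 7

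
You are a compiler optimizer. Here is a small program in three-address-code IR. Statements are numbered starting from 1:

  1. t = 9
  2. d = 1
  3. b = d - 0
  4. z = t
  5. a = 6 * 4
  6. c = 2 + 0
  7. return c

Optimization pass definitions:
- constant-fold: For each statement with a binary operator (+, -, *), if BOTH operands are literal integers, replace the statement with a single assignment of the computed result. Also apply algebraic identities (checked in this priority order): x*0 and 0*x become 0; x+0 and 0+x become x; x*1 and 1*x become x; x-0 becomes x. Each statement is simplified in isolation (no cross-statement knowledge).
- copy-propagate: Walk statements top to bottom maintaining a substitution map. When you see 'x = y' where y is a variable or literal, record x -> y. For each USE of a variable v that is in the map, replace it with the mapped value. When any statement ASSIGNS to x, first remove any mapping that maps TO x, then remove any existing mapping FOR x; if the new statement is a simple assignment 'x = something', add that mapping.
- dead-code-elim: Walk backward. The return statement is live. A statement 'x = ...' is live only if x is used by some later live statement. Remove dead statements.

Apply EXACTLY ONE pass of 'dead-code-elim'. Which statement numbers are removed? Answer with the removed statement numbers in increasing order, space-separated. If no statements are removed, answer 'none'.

Answer: 1 2 3 4 5

Derivation:
Backward liveness scan:
Stmt 1 't = 9': DEAD (t not in live set [])
Stmt 2 'd = 1': DEAD (d not in live set [])
Stmt 3 'b = d - 0': DEAD (b not in live set [])
Stmt 4 'z = t': DEAD (z not in live set [])
Stmt 5 'a = 6 * 4': DEAD (a not in live set [])
Stmt 6 'c = 2 + 0': KEEP (c is live); live-in = []
Stmt 7 'return c': KEEP (return); live-in = ['c']
Removed statement numbers: [1, 2, 3, 4, 5]
Surviving IR:
  c = 2 + 0
  return c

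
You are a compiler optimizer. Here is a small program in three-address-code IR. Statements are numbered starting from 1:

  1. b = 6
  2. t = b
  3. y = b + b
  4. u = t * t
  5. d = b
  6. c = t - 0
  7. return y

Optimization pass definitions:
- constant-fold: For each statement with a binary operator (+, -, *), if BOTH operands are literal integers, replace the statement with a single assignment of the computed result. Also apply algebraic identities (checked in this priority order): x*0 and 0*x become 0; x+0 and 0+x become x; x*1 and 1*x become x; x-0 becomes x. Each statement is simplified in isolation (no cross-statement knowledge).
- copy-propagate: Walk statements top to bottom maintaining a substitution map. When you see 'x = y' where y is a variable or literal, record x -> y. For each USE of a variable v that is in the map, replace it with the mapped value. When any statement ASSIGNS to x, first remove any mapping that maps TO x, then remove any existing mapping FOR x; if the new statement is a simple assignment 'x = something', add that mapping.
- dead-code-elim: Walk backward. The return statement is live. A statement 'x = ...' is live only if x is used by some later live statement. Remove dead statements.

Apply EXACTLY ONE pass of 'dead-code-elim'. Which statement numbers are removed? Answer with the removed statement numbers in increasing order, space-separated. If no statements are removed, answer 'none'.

Answer: 2 4 5 6

Derivation:
Backward liveness scan:
Stmt 1 'b = 6': KEEP (b is live); live-in = []
Stmt 2 't = b': DEAD (t not in live set ['b'])
Stmt 3 'y = b + b': KEEP (y is live); live-in = ['b']
Stmt 4 'u = t * t': DEAD (u not in live set ['y'])
Stmt 5 'd = b': DEAD (d not in live set ['y'])
Stmt 6 'c = t - 0': DEAD (c not in live set ['y'])
Stmt 7 'return y': KEEP (return); live-in = ['y']
Removed statement numbers: [2, 4, 5, 6]
Surviving IR:
  b = 6
  y = b + b
  return y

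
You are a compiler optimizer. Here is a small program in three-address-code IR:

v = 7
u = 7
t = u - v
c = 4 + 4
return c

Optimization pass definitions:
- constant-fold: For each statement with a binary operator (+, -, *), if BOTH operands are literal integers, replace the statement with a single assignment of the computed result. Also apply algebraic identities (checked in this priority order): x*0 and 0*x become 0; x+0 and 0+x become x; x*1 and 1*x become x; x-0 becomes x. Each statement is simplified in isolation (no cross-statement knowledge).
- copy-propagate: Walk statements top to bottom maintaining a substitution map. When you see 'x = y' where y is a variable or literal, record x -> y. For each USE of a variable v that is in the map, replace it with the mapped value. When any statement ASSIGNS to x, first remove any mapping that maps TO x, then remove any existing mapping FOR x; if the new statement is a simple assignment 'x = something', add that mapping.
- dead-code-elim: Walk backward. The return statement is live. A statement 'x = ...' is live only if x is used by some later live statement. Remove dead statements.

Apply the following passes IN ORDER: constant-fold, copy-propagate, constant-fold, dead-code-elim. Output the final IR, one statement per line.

Answer: return 8

Derivation:
Initial IR:
  v = 7
  u = 7
  t = u - v
  c = 4 + 4
  return c
After constant-fold (5 stmts):
  v = 7
  u = 7
  t = u - v
  c = 8
  return c
After copy-propagate (5 stmts):
  v = 7
  u = 7
  t = 7 - 7
  c = 8
  return 8
After constant-fold (5 stmts):
  v = 7
  u = 7
  t = 0
  c = 8
  return 8
After dead-code-elim (1 stmts):
  return 8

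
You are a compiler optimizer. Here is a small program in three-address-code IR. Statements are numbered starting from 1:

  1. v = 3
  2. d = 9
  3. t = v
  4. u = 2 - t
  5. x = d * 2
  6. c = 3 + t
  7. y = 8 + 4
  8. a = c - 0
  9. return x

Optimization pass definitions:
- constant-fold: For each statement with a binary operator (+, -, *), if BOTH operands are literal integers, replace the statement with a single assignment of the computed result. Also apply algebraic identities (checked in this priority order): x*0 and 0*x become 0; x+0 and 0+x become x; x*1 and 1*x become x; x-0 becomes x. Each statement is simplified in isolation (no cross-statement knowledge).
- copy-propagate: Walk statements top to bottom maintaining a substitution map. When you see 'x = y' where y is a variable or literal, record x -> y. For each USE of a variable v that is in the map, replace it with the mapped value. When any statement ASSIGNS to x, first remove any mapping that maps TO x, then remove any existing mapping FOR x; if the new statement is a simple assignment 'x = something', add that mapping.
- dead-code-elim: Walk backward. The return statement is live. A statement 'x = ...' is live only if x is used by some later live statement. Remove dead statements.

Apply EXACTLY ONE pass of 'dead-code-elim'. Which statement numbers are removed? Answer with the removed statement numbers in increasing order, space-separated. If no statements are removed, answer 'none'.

Answer: 1 3 4 6 7 8

Derivation:
Backward liveness scan:
Stmt 1 'v = 3': DEAD (v not in live set [])
Stmt 2 'd = 9': KEEP (d is live); live-in = []
Stmt 3 't = v': DEAD (t not in live set ['d'])
Stmt 4 'u = 2 - t': DEAD (u not in live set ['d'])
Stmt 5 'x = d * 2': KEEP (x is live); live-in = ['d']
Stmt 6 'c = 3 + t': DEAD (c not in live set ['x'])
Stmt 7 'y = 8 + 4': DEAD (y not in live set ['x'])
Stmt 8 'a = c - 0': DEAD (a not in live set ['x'])
Stmt 9 'return x': KEEP (return); live-in = ['x']
Removed statement numbers: [1, 3, 4, 6, 7, 8]
Surviving IR:
  d = 9
  x = d * 2
  return x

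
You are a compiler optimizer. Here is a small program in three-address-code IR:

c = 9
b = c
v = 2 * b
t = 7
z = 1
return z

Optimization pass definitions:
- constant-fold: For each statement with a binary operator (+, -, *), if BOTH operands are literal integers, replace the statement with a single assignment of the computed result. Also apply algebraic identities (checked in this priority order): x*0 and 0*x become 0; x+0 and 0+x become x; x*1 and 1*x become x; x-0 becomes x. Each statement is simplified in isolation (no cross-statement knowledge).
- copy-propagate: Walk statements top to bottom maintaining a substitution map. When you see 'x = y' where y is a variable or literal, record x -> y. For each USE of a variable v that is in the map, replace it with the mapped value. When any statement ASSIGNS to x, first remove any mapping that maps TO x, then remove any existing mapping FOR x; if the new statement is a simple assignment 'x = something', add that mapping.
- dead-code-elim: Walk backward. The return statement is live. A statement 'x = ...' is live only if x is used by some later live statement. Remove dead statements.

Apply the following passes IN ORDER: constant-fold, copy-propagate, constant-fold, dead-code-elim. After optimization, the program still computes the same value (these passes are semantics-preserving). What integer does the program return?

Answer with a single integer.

Answer: 1

Derivation:
Initial IR:
  c = 9
  b = c
  v = 2 * b
  t = 7
  z = 1
  return z
After constant-fold (6 stmts):
  c = 9
  b = c
  v = 2 * b
  t = 7
  z = 1
  return z
After copy-propagate (6 stmts):
  c = 9
  b = 9
  v = 2 * 9
  t = 7
  z = 1
  return 1
After constant-fold (6 stmts):
  c = 9
  b = 9
  v = 18
  t = 7
  z = 1
  return 1
After dead-code-elim (1 stmts):
  return 1
Evaluate:
  c = 9  =>  c = 9
  b = c  =>  b = 9
  v = 2 * b  =>  v = 18
  t = 7  =>  t = 7
  z = 1  =>  z = 1
  return z = 1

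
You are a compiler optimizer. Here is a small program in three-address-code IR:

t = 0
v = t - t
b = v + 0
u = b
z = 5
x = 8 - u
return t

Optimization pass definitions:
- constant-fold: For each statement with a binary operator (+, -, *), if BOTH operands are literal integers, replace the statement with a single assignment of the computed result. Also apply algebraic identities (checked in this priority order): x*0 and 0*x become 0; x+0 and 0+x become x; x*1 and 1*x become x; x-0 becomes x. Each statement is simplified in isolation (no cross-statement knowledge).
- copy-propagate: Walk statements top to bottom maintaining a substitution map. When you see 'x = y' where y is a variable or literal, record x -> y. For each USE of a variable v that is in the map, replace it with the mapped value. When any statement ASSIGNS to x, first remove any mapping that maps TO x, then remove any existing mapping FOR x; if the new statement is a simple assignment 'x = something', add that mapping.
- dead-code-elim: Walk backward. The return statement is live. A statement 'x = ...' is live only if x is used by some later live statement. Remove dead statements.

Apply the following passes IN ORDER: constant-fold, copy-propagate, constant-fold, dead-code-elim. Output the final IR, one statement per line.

Answer: return 0

Derivation:
Initial IR:
  t = 0
  v = t - t
  b = v + 0
  u = b
  z = 5
  x = 8 - u
  return t
After constant-fold (7 stmts):
  t = 0
  v = t - t
  b = v
  u = b
  z = 5
  x = 8 - u
  return t
After copy-propagate (7 stmts):
  t = 0
  v = 0 - 0
  b = v
  u = v
  z = 5
  x = 8 - v
  return 0
After constant-fold (7 stmts):
  t = 0
  v = 0
  b = v
  u = v
  z = 5
  x = 8 - v
  return 0
After dead-code-elim (1 stmts):
  return 0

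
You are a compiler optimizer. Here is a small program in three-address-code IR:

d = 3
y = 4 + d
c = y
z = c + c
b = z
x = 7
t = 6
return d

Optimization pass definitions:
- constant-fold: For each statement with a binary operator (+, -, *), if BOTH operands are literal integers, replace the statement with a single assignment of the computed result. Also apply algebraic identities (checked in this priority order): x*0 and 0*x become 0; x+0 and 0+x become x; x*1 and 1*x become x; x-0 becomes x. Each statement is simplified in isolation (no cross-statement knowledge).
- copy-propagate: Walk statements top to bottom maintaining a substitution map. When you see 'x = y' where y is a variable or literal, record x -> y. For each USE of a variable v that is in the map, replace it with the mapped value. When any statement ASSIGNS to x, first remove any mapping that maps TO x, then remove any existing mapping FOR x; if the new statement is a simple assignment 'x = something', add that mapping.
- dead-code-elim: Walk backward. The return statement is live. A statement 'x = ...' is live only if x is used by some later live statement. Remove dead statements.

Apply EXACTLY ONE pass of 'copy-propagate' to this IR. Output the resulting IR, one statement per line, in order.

Answer: d = 3
y = 4 + 3
c = y
z = y + y
b = z
x = 7
t = 6
return 3

Derivation:
Applying copy-propagate statement-by-statement:
  [1] d = 3  (unchanged)
  [2] y = 4 + d  -> y = 4 + 3
  [3] c = y  (unchanged)
  [4] z = c + c  -> z = y + y
  [5] b = z  (unchanged)
  [6] x = 7  (unchanged)
  [7] t = 6  (unchanged)
  [8] return d  -> return 3
Result (8 stmts):
  d = 3
  y = 4 + 3
  c = y
  z = y + y
  b = z
  x = 7
  t = 6
  return 3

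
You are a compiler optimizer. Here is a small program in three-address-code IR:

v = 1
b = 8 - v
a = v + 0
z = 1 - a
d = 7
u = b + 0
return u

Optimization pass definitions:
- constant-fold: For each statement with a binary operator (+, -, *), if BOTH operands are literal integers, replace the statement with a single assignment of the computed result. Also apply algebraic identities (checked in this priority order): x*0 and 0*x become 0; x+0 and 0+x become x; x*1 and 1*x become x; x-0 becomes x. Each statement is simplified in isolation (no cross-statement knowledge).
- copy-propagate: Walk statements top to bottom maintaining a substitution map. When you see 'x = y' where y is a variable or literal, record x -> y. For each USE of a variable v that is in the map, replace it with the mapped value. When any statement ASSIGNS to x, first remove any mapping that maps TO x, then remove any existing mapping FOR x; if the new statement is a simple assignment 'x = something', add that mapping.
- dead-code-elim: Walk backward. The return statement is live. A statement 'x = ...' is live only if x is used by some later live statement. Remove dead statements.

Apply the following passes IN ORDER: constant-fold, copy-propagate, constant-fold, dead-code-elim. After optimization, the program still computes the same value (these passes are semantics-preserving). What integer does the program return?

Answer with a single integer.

Initial IR:
  v = 1
  b = 8 - v
  a = v + 0
  z = 1 - a
  d = 7
  u = b + 0
  return u
After constant-fold (7 stmts):
  v = 1
  b = 8 - v
  a = v
  z = 1 - a
  d = 7
  u = b
  return u
After copy-propagate (7 stmts):
  v = 1
  b = 8 - 1
  a = 1
  z = 1 - 1
  d = 7
  u = b
  return b
After constant-fold (7 stmts):
  v = 1
  b = 7
  a = 1
  z = 0
  d = 7
  u = b
  return b
After dead-code-elim (2 stmts):
  b = 7
  return b
Evaluate:
  v = 1  =>  v = 1
  b = 8 - v  =>  b = 7
  a = v + 0  =>  a = 1
  z = 1 - a  =>  z = 0
  d = 7  =>  d = 7
  u = b + 0  =>  u = 7
  return u = 7

Answer: 7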